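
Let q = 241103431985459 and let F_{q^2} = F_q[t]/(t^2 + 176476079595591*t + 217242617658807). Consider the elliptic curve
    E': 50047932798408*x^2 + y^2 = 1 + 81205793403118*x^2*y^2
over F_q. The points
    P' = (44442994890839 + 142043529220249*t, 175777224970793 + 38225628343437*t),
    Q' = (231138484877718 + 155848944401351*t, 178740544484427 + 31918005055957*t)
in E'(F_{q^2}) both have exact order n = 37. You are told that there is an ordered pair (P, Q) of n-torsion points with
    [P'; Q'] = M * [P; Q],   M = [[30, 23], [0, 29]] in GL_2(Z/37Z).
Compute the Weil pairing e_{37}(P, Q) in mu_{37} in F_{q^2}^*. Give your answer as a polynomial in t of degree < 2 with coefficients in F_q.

e_{37}(aP+bQ,cP+dQ) = e_{37}(P,Q)^(ad-bc); with (a,b,c,d)=(30,23,0,29) this gives the det-37 law.
det M = 30*29 - 23*0 = 870 = 19 (mod 37); 19^{-1} = 2 (mod 37).
Edwards a_E,d_E -> Montgomery A=22535638363122,B=227462842061738 -> Weierstrass 211928186378565,159891939284545 via alpha=182611242357227,beta=112762250841552.
Miller loop for e_{37} over F_{241103431985459^2}: bits of 37 = 100101; 5 double steps + 2 add steps, l/v at each.
f_P(D_Q)/f_Q(D_P) = 134482323179364 + 129699140734526*t.
Thus e_{37}(P,Q) = 179226581538519 + 47920130829379*t.

179226581538519 + 47920130829379*t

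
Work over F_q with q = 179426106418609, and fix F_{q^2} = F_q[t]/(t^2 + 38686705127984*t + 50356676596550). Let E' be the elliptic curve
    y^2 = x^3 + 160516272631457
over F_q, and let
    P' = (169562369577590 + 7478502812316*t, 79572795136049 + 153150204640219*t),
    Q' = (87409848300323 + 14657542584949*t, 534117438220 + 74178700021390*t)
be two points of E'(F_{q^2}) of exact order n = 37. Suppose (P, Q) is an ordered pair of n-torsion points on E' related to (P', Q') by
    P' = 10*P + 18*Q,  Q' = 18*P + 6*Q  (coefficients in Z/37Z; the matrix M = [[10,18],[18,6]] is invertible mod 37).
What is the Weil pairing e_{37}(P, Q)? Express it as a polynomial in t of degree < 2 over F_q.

67017009600129 + 2924286854750*t

e_{37} is bilinear + alternating on E[37], so e_{37}(10*P + 18*Q, 18*P + 6*Q) = e_{37}(P,Q)^(10*6-18*18).
10*6 - 18*18 = -264; reduced mod 37: det = 32, inverse 22.
Run Miller on y^2=x^3+160516272631457 over F_{179426106418609}: ladder 100101 (6 bits); e = f_P(D_Q)/f_Q(D_P).
Result: e(P',Q') = 6274079597287 + 84778519056488*t.
Hence e(P,Q) = 67017009600129 + 2924286854750*t in F_{179426106418609^2}^*.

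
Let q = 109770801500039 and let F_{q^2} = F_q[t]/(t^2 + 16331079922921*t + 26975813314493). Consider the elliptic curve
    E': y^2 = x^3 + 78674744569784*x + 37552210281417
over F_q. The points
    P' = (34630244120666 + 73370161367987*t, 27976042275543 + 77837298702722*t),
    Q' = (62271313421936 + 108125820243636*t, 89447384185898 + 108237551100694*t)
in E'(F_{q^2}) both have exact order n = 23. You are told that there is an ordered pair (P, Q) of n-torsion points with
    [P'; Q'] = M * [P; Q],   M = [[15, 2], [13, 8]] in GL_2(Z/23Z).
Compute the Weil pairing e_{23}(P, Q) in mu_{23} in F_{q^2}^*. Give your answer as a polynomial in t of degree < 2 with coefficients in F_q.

Alternating bilinearity on E[23] (values in mu_{23} in F_{109770801500039^2}) gives e(P',Q') = e(P,Q)^det(M).
15*8 - 2*13 = 94; reduced mod 23: det = 2, inverse 12.
Miller loop for e_{23} over F_{109770801500039^2}: bits of 23 = 10111; 4 double steps + 3 add steps, l/v at each.
So e_{23}(P',Q') = 11966367406727 + 90840818991341*t.
Hence e(P,Q) = 78128508646527 + 69233131774895*t in F_{109770801500039^2}^*.

78128508646527 + 69233131774895*t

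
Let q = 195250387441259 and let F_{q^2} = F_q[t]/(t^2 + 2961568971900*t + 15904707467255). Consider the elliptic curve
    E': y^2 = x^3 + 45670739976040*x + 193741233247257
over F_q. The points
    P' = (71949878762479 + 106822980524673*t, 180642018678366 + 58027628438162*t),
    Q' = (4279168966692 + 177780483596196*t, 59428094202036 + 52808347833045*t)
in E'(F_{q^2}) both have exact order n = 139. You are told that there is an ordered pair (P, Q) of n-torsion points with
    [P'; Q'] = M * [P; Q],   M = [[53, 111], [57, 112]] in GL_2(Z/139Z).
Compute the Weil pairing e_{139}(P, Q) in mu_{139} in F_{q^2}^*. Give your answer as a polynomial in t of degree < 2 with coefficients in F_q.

Alternating bilinearity on E[139] (values in mu_{139} in F_{195250387441259^2}) gives e(P',Q') = e(P,Q)^det(M).
det M = 53*112 - 111*57 = -391 = 26 (mod 139); 26^{-1} = 123 (mod 139).
Build f_{139,P'} and f_{139,Q'} via the 8-bit ladder of 139=10001011_2; evaluate at shifted divisors; quotient in F_{195250387441259^2}.
Miller gives e_{139}(P',Q') = 72926271848657 + 190235726939158*t in F_{195250387441259^2}.
Thus e_{139}(P,Q) = 29587100929492 + 108125804938596*t.

29587100929492 + 108125804938596*t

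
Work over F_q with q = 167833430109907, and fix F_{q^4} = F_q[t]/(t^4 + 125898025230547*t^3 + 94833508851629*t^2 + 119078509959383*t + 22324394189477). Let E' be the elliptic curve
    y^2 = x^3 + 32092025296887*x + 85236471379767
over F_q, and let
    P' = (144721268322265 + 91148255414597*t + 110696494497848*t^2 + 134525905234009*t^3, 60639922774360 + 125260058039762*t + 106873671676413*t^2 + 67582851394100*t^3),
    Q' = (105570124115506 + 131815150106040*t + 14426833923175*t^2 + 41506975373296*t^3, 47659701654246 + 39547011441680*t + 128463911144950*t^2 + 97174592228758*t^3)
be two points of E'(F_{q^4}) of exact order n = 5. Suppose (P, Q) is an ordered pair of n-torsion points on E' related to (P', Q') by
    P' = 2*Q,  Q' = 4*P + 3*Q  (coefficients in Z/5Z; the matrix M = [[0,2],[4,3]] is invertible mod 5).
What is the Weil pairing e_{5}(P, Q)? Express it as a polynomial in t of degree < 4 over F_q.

140895916512711 + 25311924497398*t + 108920214179417*t^2 + 21849562307446*t^3

e_{5} is bilinear + alternating on E[5], so e_{5}(2*Q, 4*P + 3*Q) = e_{5}(P,Q)^(0*3-2*4).
det M = 0*3 - 2*4 = -8 = 2 (mod 5); 2^{-1} = 3 (mod 5).
Build f_{5,P'} and f_{5,Q'} via the 3-bit ladder of 5=101_2; evaluate at shifted divisors; quotient in F_{167833430109907^4}.
Miller gives e_{5}(P',Q') = 40099887197690 + 149121873984752*t + 74518953108269*t^2 + 47203048541038*t^3 in F_{167833430109907^4}.
Raise to 3: e(P,Q) = 140895916512711 + 25311924497398*t + 108920214179417*t^2 + 21849562307446*t^3 in mu_{5}.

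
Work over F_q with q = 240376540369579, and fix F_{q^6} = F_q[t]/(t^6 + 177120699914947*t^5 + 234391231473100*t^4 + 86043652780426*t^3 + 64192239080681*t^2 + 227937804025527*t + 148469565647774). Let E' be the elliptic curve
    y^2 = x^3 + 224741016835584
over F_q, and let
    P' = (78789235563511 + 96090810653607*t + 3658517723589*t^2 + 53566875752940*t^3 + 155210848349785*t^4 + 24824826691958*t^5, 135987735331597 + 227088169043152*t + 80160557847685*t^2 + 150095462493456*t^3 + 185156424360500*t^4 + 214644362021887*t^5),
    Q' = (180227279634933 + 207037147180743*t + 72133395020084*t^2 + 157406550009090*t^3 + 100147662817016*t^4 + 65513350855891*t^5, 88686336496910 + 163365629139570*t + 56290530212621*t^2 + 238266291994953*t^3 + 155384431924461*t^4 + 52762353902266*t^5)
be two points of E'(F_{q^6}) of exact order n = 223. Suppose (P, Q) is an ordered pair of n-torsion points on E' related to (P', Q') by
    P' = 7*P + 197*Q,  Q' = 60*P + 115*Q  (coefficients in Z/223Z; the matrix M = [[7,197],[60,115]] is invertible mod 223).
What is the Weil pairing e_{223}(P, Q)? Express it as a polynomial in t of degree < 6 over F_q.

113835980857238 + 135081425842000*t + 107172451537658*t^2 + 63263675731107*t^3 + 161480260671313*t^4 + 60080039613323*t^5

Alternating bilinearity on E[223] (values in mu_{223} in F_{240376540369579^6}) gives e(P',Q') = e(P,Q)^det(M).
Hence e(P,Q) = e(P',Q')^{38} where 38 = 135^{-1} mod 223.
Double-and-add over 11011111: 8-1 doublings, 7-1 additions; each step l_{T,T}/v_{2T} or l_{T,P'}/v at Q'+S for random S.
e_{223}(P',Q') = 186415050854353 + 155496459712303*t + 176995501554369*t^2 + 167573959616735*t^3 + 87355362974009*t^4 + 72049697246230*t^5.
(186415050854353 + 155496459712303*t + 176995501554369*t^2 + 167573959616735*t^3 + 87355362974009*t^4 + 72049697246230*t^5)^{38} mod (240376540369579,f) = 113835980857238 + 135081425842000*t + 107172451537658*t^2 + 63263675731107*t^3 + 161480260671313*t^4 + 60080039613323*t^5.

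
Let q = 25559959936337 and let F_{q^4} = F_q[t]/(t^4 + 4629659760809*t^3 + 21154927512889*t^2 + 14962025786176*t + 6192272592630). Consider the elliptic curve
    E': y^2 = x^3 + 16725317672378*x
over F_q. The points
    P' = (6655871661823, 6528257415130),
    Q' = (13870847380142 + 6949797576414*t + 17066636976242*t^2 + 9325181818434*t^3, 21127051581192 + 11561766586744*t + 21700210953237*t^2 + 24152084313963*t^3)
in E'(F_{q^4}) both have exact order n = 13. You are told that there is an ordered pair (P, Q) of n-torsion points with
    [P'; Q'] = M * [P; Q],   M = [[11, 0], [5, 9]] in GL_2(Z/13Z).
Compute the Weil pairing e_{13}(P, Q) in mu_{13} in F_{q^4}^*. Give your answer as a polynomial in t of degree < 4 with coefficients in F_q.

e_{13}(aP+bQ,cP+dQ) = e_{13}(P,Q)^(ad-bc); with (a,b,c,d)=(11,0,5,9) this gives the det-13 law.
det M = 11*9 - 0*5 = 99 = 8 (mod 13); 8^{-1} = 5 (mod 13).
4-bit Miller (1101) on E'/F_{25559959936337} with a'=16725317672378, b'=0: accumulate tangent/chord ratios at Q'+S and P'+S'.
Result: e(P',Q') = 17747786033499 + 14100252013395*t + 1862599368075*t^2 + 24770316589943*t^3.
Raise to 5: e(P,Q) = 11224390387124 + 20935436658116*t + 14300010158938*t^2 + 21556214734887*t^3 in mu_{13}.

11224390387124 + 20935436658116*t + 14300010158938*t^2 + 21556214734887*t^3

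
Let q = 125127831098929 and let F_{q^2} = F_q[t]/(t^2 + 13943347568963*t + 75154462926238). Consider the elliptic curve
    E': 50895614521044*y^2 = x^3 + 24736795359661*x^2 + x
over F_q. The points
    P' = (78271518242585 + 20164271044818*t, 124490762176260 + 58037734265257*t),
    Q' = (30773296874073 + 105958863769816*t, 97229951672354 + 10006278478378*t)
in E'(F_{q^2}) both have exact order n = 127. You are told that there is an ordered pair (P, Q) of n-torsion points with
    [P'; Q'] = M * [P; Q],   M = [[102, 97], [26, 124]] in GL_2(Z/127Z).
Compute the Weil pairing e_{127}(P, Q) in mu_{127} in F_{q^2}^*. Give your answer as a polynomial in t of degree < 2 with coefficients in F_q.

60747635986496 + 18874492863387*t

Since e_{127}(P,P)=e_{127}(Q,Q)=1 and e_{127}(Q,P)=e_{127}(P,Q)^{-1}, expanding e_{127}(102*P + 97*Q,26*P + 124*Q) leaves e(P,Q)^det(M).
det(M) mod 127 = 93; its inverse in (Z/127)^* is 56 (check: 93*56 mod 127 = 1).
Undo Montgomery via alpha=43710632642422, beta=4426739701312: (a',b')=(76693367980929,60057577427765) over F_{125127831098929}.
Run Miller on y^2=x^3+76693367980929*x+60057577427765 over F_{125127831098929}: ladder 1111111 (7 bits); e = f_P(D_Q)/f_Q(D_P).
The quotient is 49352907808944 + 77224828311676*t.
(49352907808944 + 77224828311676*t)^{56} mod (125127831098929,f) = 60747635986496 + 18874492863387*t.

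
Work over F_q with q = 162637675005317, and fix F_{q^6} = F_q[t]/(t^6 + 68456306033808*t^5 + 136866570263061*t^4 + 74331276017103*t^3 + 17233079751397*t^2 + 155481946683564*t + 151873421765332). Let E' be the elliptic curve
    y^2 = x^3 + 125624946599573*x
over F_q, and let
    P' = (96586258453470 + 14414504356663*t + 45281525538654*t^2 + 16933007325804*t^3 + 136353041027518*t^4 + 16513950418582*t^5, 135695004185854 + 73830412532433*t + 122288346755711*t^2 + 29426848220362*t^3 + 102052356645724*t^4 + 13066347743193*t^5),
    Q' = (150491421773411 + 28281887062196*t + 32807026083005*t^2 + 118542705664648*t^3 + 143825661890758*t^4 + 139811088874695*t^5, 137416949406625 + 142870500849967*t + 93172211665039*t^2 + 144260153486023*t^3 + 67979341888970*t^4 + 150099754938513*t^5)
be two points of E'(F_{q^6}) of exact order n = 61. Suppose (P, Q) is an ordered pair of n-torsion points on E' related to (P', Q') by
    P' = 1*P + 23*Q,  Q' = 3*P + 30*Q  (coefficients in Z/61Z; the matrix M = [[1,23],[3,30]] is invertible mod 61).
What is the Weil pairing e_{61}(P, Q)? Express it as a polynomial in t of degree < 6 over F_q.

Since e_{61}(P,P)=e_{61}(Q,Q)=1 and e_{61}(Q,P)=e_{61}(P,Q)^{-1}, expanding e_{61}(1*P + 23*Q,3*P + 30*Q) leaves e(P,Q)^det(M).
Hence e(P,Q) = e(P',Q')^{25} where 25 = 22^{-1} mod 61.
6-bit Miller (111101) on E'/F_{162637675005317} with a'=125624946599573, b'=0: accumulate tangent/chord ratios at Q'+S and P'+S'.
So e_{61}(P',Q') = 98713889005634 + 141514236355008*t + 162354580244971*t^2 + 84795161342496*t^3 + 26535800004303*t^4 + 72216882886767*t^5.
e_{61}(P,Q) = (98713889005634 + 141514236355008*t + 162354580244971*t^2 + 84795161342496*t^3 + 26535800004303*t^4 + 72216882886767*t^5)^{25} = 48516208609971 + 82043981855181*t + 108832146788796*t^2 + 144107284805300*t^3 + 158896469010205*t^4 + 131459538498088*t^5.

48516208609971 + 82043981855181*t + 108832146788796*t^2 + 144107284805300*t^3 + 158896469010205*t^4 + 131459538498088*t^5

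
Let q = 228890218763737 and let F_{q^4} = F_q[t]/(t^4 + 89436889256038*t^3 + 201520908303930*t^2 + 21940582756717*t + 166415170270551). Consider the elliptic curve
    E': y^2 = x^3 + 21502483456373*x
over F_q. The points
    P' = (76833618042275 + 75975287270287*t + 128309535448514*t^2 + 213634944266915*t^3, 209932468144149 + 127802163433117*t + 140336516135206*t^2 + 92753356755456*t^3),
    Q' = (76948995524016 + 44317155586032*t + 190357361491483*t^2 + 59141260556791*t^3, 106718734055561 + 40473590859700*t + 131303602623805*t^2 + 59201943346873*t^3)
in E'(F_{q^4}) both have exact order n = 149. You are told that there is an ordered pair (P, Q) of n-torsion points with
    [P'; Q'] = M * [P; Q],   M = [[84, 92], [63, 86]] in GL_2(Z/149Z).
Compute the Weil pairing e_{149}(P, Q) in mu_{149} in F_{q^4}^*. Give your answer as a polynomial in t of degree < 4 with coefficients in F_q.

e_{149}(aP+bQ,cP+dQ) = e_{149}(P,Q)^(ad-bc); with (a,b,c,d)=(84,92,63,86) this gives the det-149 law.
det M = 84*86 - 92*63 = 1428 = 87 (mod 149); 87^{-1} = 12 (mod 149).
Double-and-add over 10010101: 8-1 doublings, 4-1 additions; each step l_{T,T}/v_{2T} or l_{T,P'}/v at Q'+S for random S.
Miller gives e_{149}(P',Q') = 159604358045501 + 35532746387653*t + 223977892944493*t^2 + 171632281515522*t^3 in F_{228890218763737^4}.
e_{149}(P,Q) = (159604358045501 + 35532746387653*t + 223977892944493*t^2 + 171632281515522*t^3)^{12} = 45938670259987 + 72466985798606*t + 19493468158460*t^2 + 203199011557941*t^3.

45938670259987 + 72466985798606*t + 19493468158460*t^2 + 203199011557941*t^3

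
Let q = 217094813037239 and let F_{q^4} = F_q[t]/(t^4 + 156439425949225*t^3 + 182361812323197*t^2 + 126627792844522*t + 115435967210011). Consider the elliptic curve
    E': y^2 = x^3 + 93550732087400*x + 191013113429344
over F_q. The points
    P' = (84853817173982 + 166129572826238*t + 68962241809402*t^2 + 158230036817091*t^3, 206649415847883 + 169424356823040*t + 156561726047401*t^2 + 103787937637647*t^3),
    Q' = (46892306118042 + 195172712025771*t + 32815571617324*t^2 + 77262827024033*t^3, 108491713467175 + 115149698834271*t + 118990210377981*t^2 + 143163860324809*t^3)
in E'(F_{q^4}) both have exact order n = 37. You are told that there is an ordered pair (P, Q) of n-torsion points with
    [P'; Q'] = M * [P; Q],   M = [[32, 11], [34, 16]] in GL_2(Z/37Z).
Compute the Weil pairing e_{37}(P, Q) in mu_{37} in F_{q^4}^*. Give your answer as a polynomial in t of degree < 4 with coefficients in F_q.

207066090460348 + 8395382761595*t + 30175731206697*t^2 + 12792668195666*t^3

Since e_{37}(P,P)=e_{37}(Q,Q)=1 and e_{37}(Q,P)=e_{37}(P,Q)^{-1}, expanding e_{37}(32*P + 11*Q,34*P + 16*Q) leaves e(P,Q)^det(M).
det(M) mod 37 = 27; its inverse in (Z/37)^* is 11 (check: 27*11 mod 37 = 1).
Double-and-add over 100101: 6-1 doublings, 3-1 additions; each step l_{T,T}/v_{2T} or l_{T,P'}/v at Q'+S for random S.
So e_{37}(P',Q') = 171987877715743 + 6705182651077*t + 55805497371864*t^2 + 2741517009040*t^3.
e_{37}(P,Q) = (171987877715743 + 6705182651077*t + 55805497371864*t^2 + 2741517009040*t^3)^{11} = 207066090460348 + 8395382761595*t + 30175731206697*t^2 + 12792668195666*t^3.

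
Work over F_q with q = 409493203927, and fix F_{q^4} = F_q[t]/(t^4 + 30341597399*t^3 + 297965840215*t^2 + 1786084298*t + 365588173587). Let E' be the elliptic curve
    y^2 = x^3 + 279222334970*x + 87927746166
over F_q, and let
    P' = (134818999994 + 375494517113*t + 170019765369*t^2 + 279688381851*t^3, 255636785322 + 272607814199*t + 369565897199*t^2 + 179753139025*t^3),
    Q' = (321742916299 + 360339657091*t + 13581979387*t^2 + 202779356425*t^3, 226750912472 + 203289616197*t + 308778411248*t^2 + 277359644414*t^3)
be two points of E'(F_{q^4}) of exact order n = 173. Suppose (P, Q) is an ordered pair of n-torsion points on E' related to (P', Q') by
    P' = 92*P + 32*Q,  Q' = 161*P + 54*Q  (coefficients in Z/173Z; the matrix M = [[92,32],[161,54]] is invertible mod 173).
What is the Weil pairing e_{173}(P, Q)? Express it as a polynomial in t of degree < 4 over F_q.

Under M = [[92,32],[161,54]] in GL_2(Z/173), e_{173}(P',Q') = e_{173}(P,Q)^(92*54-32*161 mod 173).
det(M) mod 173 = 162; its inverse in (Z/173)^* is 110 (check: 162*110 mod 173 = 1).
n = 173 = (10101101)_2 (8 bits, wt 5); accumulate f_{173,P'}(Q'+S)/f_{173,P'}(S) along the 7-step ladder.
Result: e(P',Q') = 396568000544 + 127597815697*t + 321956252574*t^2 + 292688037605*t^3.
Raise to 110: e(P,Q) = 76144487650 + 278693032103*t + 310856944079*t^2 + 370677358451*t^3 in mu_{173}.

76144487650 + 278693032103*t + 310856944079*t^2 + 370677358451*t^3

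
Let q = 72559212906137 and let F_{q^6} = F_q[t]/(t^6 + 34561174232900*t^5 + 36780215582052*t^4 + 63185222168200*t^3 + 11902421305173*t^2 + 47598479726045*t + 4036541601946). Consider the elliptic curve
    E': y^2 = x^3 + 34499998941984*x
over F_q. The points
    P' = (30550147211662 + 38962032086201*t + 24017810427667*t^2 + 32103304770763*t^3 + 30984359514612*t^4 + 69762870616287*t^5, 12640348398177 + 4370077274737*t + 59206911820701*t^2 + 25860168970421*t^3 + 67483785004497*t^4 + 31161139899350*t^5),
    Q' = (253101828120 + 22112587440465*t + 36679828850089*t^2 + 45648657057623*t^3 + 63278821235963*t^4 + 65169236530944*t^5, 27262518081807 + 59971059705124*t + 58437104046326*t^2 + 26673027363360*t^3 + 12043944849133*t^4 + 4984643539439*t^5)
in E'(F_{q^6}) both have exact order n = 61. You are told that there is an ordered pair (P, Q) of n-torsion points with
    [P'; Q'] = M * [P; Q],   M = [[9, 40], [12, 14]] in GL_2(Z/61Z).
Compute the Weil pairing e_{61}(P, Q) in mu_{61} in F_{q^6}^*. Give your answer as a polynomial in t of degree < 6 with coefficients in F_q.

63952482562858 + 61496472054776*t + 68244241855420*t^2 + 28930795243209*t^3 + 5384495831231*t^4 + 20602096864149*t^5

Under M = [[9,40],[12,14]] in GL_2(Z/61), e_{61}(P',Q') = e_{61}(P,Q)^(9*14-40*12 mod 61).
Inverting 12 mod 61: 56. Thus e_{61}(P,Q) = e(P',Q')^{56}.
6-bit Miller (111101) on E'/F_{72559212906137} with a'=34499998941984, b'=0: accumulate tangent/chord ratios at Q'+S and P'+S'.
e_{61}(P',Q') = 21341015943808 + 57672090082393*t + 11536962528057*t^2 + 10948153193004*t^3 + 43243049112179*t^4 + 72056360996445*t^5.
Finally e_{61}(P,Q) = 63952482562858 + 61496472054776*t + 68244241855420*t^2 + 28930795243209*t^3 + 5384495831231*t^4 + 20602096864149*t^5.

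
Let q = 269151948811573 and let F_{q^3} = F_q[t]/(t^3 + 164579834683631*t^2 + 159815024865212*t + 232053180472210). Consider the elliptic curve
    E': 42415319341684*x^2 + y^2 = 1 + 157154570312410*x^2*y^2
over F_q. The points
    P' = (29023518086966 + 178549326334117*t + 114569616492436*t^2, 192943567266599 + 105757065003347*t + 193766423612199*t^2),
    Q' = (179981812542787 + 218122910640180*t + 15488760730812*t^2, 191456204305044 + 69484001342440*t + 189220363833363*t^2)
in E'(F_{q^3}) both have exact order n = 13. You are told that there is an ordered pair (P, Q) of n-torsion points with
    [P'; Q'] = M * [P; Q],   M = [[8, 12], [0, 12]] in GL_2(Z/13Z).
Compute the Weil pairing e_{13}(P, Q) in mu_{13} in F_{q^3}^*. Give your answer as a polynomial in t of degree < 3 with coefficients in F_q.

e_{13}(aP+bQ,cP+dQ) = e_{13}(P,Q)^(ad-bc); with (a,b,c,d)=(8,12,0,12) this gives the det-13 law.
det M = 8*12 - 12*0 = 96 = 5 (mod 13); 5^{-1} = 8 (mod 13).
Map (x,y)_Ed via u=(1+y)/(1-y), v=(1+y)/((1-y)x) to Montgomery A=95353640786970,B=261041017387872; then to (a',b')=(0,85946303000156).
n = 13 = (1101)_2 (4 bits, wt 3); accumulate f_{13,P'}(Q'+S)/f_{13,P'}(S) along the 3-step ladder.
The quotient is 115930693089466 + 135332619653164*t + 36413891596434*t^2.
(115930693089466 + 135332619653164*t + 36413891596434*t^2)^{8} mod (269151948811573,f) = 197897001859476 + 213985484750851*t + 162231771730312*t^2.

197897001859476 + 213985484750851*t + 162231771730312*t^2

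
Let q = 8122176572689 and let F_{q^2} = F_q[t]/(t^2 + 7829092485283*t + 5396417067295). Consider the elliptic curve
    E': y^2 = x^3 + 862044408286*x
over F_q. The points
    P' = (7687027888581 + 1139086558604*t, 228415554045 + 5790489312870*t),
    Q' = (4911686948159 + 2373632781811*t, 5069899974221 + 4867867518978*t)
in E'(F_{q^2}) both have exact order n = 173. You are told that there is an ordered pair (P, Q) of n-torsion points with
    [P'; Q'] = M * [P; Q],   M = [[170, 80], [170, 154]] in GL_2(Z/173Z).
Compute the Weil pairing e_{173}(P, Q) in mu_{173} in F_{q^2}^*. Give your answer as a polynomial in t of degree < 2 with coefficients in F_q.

6032898357557 + 1547713327582*t

The 173-Weil pairing on E[173] over F_{8122176572689} is alternating-bilinear: e_{173}(P',Q') = e_{173}(P,Q)^det(M).
det(M) mod 173 = 124; its inverse in (Z/173)^* is 60 (check: 124*60 mod 173 = 1).
8-bit Miller (10101101) on E'/F_{8122176572689} with a'=862044408286, b'=0: accumulate tangent/chord ratios at Q'+S and P'+S'.
e_{173}(P',Q') = 1495113455388 + 8012168599549*t.
Thus e_{173}(P,Q) = 6032898357557 + 1547713327582*t.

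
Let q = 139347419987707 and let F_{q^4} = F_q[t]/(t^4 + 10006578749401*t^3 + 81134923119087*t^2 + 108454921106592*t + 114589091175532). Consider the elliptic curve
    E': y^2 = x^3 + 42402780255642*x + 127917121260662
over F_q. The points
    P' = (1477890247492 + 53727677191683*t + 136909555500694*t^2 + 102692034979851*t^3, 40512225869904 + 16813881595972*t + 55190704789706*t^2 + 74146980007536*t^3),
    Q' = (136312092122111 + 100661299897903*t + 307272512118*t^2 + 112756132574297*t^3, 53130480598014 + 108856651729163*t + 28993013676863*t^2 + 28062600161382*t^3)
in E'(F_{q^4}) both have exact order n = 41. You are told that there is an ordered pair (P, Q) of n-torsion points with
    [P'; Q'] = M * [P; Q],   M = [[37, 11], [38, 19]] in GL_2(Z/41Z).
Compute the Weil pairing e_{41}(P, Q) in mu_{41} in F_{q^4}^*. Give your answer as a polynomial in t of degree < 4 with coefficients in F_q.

127448056187130 + 32087219496452*t + 56276754485323*t^2 + 54782637445804*t^3

Under M = [[37,11],[38,19]] in GL_2(Z/41), e_{41}(P',Q') = e_{41}(P,Q)^(37*19-11*38 mod 41).
37*19 - 11*38 = 285; reduced mod 41: det = 39, inverse 20.
Double-and-add over 101001: 6-1 doublings, 3-1 additions; each step l_{T,T}/v_{2T} or l_{T,P'}/v at Q'+S for random S.
f_P(D_Q)/f_Q(D_P) = 97209415240283 + 58722279117066*t + 130936215229617*t^2 + 60892321375750*t^3.
Thus e_{41}(P,Q) = 127448056187130 + 32087219496452*t + 56276754485323*t^2 + 54782637445804*t^3.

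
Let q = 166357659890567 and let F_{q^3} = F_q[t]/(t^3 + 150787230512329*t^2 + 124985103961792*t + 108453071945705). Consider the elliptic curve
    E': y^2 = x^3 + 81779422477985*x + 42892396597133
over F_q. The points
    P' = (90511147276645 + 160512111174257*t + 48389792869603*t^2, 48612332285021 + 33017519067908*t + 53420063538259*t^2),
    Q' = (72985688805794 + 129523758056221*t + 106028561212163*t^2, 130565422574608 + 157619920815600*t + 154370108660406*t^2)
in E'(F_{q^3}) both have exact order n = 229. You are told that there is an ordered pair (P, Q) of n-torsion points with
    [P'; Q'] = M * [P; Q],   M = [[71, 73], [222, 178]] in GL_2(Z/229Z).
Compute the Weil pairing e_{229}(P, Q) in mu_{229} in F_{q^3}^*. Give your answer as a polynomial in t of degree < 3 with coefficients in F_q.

Since e_{229}(P,P)=e_{229}(Q,Q)=1 and e_{229}(Q,P)=e_{229}(P,Q)^{-1}, expanding e_{229}(71*P + 73*Q,222*P + 178*Q) leaves e(P,Q)^det(M).
71*178 - 73*222 = -3568; reduced mod 229: det = 96, inverse 198.
Miller loop for e_{229} over F_{166357659890567^3}: bits of 229 = 11100101; 7 double steps + 4 add steps, l/v at each.
Result: e(P',Q') = 86172327340717 + 61926050471222*t + 22614040444242*t^2.
(86172327340717 + 61926050471222*t + 22614040444242*t^2)^{198} mod (166357659890567,f) = 38559137940436 + 96976678709545*t + 58949938223327*t^2.

38559137940436 + 96976678709545*t + 58949938223327*t^2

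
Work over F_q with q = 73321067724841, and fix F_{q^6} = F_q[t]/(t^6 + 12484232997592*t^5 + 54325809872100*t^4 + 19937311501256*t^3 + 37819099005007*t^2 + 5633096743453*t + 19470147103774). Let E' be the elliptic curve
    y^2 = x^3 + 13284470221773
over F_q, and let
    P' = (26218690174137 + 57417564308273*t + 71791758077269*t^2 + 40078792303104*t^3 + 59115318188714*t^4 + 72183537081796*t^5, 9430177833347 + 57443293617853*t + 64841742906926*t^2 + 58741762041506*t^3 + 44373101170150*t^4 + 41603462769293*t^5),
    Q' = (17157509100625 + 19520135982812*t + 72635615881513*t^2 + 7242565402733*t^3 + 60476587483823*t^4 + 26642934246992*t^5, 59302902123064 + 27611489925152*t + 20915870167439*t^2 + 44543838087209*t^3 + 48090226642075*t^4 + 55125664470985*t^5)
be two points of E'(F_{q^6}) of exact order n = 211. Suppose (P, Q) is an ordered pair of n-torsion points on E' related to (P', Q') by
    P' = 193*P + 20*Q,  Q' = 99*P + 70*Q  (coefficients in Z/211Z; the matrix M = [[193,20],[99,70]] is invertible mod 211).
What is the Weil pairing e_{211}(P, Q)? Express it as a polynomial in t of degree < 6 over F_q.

60293447856012 + 43024178238780*t + 56139190624626*t^2 + 14107998180014*t^3 + 37128814955899*t^4 + 1949740714958*t^5

Alternating bilinearity on E[211] (values in mu_{211} in F_{73321067724841^6}) gives e(P',Q') = e(P,Q)^det(M).
det M = 193*70 - 20*99 = 11530 = 136 (mod 211); 136^{-1} = 45 (mod 211).
Miller loop for e_{211} over F_{73321067724841^6}: bits of 211 = 11010011; 7 double steps + 4 add steps, l/v at each.
Miller gives e_{211}(P',Q') = 66141622065197 + 65044968489509*t + 5241660398741*t^2 + 21087582670665*t^3 + 23670111827267*t^4 + 62959372729103*t^5 in F_{73321067724841^6}.
Raise to 45: e(P,Q) = 60293447856012 + 43024178238780*t + 56139190624626*t^2 + 14107998180014*t^3 + 37128814955899*t^4 + 1949740714958*t^5 in mu_{211}.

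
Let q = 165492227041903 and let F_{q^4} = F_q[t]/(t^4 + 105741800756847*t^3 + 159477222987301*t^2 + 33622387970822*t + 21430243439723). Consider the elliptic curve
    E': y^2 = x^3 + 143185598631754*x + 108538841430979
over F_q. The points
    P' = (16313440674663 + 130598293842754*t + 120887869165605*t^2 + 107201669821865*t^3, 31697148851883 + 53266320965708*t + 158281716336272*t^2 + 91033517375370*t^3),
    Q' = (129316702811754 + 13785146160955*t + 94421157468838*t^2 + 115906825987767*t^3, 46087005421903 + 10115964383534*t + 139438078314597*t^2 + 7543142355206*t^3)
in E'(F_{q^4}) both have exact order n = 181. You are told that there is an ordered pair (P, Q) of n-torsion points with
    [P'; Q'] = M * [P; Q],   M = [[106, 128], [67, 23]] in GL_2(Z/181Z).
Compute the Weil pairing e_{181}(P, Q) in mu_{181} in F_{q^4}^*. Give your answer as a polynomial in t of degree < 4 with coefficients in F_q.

43826452282552 + 37047692199974*t + 163499612467753*t^2 + 58132668416379*t^3

The 181-Weil pairing on E[181] over F_{165492227041903} is alternating-bilinear: e_{181}(P',Q') = e_{181}(P,Q)^det(M).
det(M) mod 181 = 16; its inverse in (Z/181)^* is 34 (check: 16*34 mod 181 = 1).
Run Miller on y^2=x^3+143185598631754*x+108538841430979 over F_{165492227041903}: ladder 10110101 (8 bits); e = f_P(D_Q)/f_Q(D_P).
The quotient is 98237488314240 + 79253451343285*t + 83229047346206*t^2 + 61858502903488*t^3.
Raise to 34: e(P,Q) = 43826452282552 + 37047692199974*t + 163499612467753*t^2 + 58132668416379*t^3 in mu_{181}.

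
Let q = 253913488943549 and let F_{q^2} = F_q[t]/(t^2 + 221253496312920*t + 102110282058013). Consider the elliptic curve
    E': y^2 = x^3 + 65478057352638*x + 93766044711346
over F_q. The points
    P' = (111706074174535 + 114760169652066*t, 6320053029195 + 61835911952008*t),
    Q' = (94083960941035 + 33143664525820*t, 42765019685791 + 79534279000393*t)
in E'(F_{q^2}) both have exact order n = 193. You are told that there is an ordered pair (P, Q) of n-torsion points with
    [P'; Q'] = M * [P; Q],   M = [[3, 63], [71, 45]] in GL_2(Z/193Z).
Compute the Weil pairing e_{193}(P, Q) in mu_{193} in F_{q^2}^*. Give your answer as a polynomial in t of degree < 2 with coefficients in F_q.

e_{193}(aP+bQ,cP+dQ) = e_{193}(P,Q)^(ad-bc); with (a,b,c,d)=(3,63,71,45) this gives the det-193 law.
Inverting 101 mod 193: 86. Thus e_{193}(P,Q) = e(P',Q')^{86}.
Build f_{193,P'} and f_{193,Q'} via the 8-bit ladder of 193=11000001_2; evaluate at shifted divisors; quotient in F_{253913488943549^2}.
So e_{193}(P',Q') = 81631869345656 + 70999915440563*t.
Thus e_{193}(P,Q) = 239236444047136 + 154286360002912*t.

239236444047136 + 154286360002912*t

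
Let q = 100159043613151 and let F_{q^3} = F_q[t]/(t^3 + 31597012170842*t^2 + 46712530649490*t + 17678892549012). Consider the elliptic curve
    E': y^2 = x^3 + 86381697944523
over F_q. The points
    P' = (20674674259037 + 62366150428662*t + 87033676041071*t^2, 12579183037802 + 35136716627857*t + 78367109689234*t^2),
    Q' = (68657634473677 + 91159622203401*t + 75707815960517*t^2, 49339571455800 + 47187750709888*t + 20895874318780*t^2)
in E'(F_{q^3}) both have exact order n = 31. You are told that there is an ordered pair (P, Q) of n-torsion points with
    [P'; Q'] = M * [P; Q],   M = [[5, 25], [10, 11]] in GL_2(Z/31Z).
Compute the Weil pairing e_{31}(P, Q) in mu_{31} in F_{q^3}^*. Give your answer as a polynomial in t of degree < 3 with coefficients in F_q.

78020626160586 + 49287104109438*t + 30310365599493*t^2

e_{31}(aP+bQ,cP+dQ) = e_{31}(P,Q)^(ad-bc); with (a,b,c,d)=(5,25,10,11) this gives the det-31 law.
Inverting 22 mod 31: 24. Thus e_{31}(P,Q) = e(P',Q')^{24}.
n = 31 = (11111)_2 (5 bits, wt 5); accumulate f_{31,P'}(Q'+S)/f_{31,P'}(S) along the 4-step ladder.
The quotient is 82140369012196 + 40987143499279*t + 31885871312301*t^2.
Raise to 24: e(P,Q) = 78020626160586 + 49287104109438*t + 30310365599493*t^2 in mu_{31}.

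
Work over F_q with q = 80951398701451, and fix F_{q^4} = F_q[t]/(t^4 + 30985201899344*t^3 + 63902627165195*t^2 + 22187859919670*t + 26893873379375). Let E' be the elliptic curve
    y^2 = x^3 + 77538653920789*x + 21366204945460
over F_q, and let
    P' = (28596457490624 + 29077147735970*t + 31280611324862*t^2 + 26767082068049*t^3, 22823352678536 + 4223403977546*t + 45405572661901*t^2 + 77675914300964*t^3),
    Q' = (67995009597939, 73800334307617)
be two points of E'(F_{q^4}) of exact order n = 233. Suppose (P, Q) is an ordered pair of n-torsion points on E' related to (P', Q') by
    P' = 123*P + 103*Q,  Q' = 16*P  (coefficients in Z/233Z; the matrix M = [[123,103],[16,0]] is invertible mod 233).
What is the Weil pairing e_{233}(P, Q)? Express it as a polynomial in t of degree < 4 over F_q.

15633320956896 + 80876475038092*t + 4225431970039*t^2 + 13325488364610*t^3

Under M = [[123,103],[16,0]] in GL_2(Z/233), e_{233}(P',Q') = e_{233}(P,Q)^(123*0-103*16 mod 233).
Hence e(P,Q) = e(P',Q')^{137} where 137 = 216^{-1} mod 233.
Double-and-add over 11101001: 8-1 doublings, 5-1 additions; each step l_{T,T}/v_{2T} or l_{T,P'}/v at Q'+S for random S.
e_{233}(P',Q') = 4488908538691 + 36533012068604*t + 67741182842788*t^2 + 51565573051758*t^3.
Raise to 137: e(P,Q) = 15633320956896 + 80876475038092*t + 4225431970039*t^2 + 13325488364610*t^3 in mu_{233}.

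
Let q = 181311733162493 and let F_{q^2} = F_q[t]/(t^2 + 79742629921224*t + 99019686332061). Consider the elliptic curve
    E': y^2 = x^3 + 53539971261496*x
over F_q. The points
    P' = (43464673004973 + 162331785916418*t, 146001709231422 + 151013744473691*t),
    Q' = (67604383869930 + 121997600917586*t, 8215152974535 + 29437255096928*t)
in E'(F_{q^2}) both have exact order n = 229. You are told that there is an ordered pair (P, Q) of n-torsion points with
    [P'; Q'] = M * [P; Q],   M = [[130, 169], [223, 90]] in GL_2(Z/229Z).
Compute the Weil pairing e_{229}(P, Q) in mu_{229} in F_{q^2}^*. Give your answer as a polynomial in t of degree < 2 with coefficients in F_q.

172629489064522 + 110973417182338*t

e_{229} is bilinear + alternating on E[229], so e_{229}(130*P + 169*Q, 223*P + 90*Q) = e_{229}(P,Q)^(130*90-169*223).
Hence e(P,Q) = e(P',Q')^{102} where 102 = 119^{-1} mod 229.
Double-and-add over 11100101: 8-1 doublings, 5-1 additions; each step l_{T,T}/v_{2T} or l_{T,P'}/v at Q'+S for random S.
Result: e(P',Q') = 2724111677147 + 164847987814812*t.
Raise to 102: e(P,Q) = 172629489064522 + 110973417182338*t in mu_{229}.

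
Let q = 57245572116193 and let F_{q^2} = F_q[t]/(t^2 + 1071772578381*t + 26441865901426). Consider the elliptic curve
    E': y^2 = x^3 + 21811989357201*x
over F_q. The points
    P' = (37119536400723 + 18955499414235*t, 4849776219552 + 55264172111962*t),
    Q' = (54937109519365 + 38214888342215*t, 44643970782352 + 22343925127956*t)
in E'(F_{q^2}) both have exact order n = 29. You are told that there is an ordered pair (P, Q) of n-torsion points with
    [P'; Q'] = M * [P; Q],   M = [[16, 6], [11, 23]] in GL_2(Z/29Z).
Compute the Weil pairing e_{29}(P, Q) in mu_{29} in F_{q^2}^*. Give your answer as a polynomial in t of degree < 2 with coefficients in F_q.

e_{29} is bilinear + alternating on E[29], so e_{29}(16*P + 6*Q, 11*P + 23*Q) = e_{29}(P,Q)^(16*23-6*11).
16*23 - 6*11 = 302; reduced mod 29: det = 12, inverse 17.
Double-and-add over 11101: 5-1 doublings, 4-1 additions; each step l_{T,T}/v_{2T} or l_{T,P'}/v at Q'+S for random S.
f_P(D_Q)/f_Q(D_P) = 15723830605072 + 28015394528764*t.
Thus e_{29}(P,Q) = 26413544377073 + 11813888331829*t.

26413544377073 + 11813888331829*t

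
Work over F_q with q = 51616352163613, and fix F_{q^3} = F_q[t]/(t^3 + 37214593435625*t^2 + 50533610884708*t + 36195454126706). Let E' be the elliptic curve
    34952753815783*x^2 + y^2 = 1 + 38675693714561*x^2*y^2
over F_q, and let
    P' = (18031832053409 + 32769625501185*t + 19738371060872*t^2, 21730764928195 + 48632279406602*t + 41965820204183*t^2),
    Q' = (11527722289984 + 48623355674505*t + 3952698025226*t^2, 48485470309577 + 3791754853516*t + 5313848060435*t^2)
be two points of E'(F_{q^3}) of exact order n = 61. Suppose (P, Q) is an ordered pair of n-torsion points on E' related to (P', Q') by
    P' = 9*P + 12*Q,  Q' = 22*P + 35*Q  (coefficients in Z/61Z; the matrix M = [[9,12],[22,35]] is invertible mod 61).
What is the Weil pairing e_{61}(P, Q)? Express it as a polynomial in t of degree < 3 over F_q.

24651394634710 + 13636787711467*t + 4807340818075*t^2

Under M = [[9,12],[22,35]] in GL_2(Z/61), e_{61}(P',Q') = e_{61}(P,Q)^(9*35-12*22 mod 61).
Hence e(P,Q) = e(P',Q')^{6} where 6 = 51^{-1} mod 61.
Edwards a_E,d_E -> Montgomery A=42068119422422,B=43557406250365 -> Weierstrass 0,32288904865521 via alpha=12271407921724,beta=24877441107112.
Run Miller on y^2=x^3+32288904865521 over F_{51616352163613}: ladder 111101 (6 bits); e = f_P(D_Q)/f_Q(D_P).
e_{61}(P',Q') = 27066182675622 + 9331049176467*t + 13124941068858*t^2.
Hence e(P,Q) = 24651394634710 + 13636787711467*t + 4807340818075*t^2 in F_{51616352163613^3}^*.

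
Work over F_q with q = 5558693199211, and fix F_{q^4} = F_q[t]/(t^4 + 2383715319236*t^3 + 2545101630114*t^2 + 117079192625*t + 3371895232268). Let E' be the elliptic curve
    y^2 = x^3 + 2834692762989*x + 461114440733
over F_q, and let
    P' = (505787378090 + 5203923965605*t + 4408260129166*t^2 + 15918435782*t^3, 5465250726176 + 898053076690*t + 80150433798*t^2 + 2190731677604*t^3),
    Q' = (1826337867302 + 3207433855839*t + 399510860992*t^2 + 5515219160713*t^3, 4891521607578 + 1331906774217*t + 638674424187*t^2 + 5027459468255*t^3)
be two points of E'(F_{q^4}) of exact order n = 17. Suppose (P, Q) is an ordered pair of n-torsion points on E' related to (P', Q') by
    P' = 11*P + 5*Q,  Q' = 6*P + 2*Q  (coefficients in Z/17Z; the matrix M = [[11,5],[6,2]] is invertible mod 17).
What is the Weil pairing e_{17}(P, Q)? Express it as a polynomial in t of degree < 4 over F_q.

e_{17}(aP+bQ,cP+dQ) = e_{17}(P,Q)^(ad-bc); with (a,b,c,d)=(11,5,6,2) this gives the det-17 law.
Inverting 9 mod 17: 2. Thus e_{17}(P,Q) = e(P',Q')^{2}.
Double-and-add over 10001: 5-1 doublings, 2-1 additions; each step l_{T,T}/v_{2T} or l_{T,P'}/v at Q'+S for random S.
So e_{17}(P',Q') = 1134352287072 + 3920686119156*t + 738498429666*t^2 + 2154794370534*t^3.
Finally e_{17}(P,Q) = 2096619880462 + 5426902813579*t + 1930069219576*t^2 + 4563644523996*t^3.

2096619880462 + 5426902813579*t + 1930069219576*t^2 + 4563644523996*t^3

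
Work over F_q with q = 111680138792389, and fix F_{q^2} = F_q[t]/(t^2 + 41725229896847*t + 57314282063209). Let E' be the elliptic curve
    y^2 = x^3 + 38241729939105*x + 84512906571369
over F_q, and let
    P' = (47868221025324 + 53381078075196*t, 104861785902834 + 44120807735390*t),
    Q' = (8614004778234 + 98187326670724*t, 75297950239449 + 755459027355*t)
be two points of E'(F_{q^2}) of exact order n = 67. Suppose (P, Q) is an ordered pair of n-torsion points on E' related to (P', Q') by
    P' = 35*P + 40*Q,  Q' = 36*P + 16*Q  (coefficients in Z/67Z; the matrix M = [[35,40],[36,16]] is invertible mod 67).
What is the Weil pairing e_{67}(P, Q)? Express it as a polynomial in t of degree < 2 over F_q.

27443302751706 + 19587735403598*t

Alternating bilinearity on E[67] (values in mu_{67} in F_{111680138792389^2}) gives e(P',Q') = e(P,Q)^det(M).
det(M) mod 67 = 58; its inverse in (Z/67)^* is 52 (check: 58*52 mod 67 = 1).
Run Miller on y^2=x^3+38241729939105*x+84512906571369 over F_{111680138792389}: ladder 1000011 (7 bits); e = f_P(D_Q)/f_Q(D_P).
Miller gives e_{67}(P',Q') = 10863185733145 + 35903040531392*t in F_{111680138792389^2}.
(10863185733145 + 35903040531392*t)^{52} mod (111680138792389,f) = 27443302751706 + 19587735403598*t.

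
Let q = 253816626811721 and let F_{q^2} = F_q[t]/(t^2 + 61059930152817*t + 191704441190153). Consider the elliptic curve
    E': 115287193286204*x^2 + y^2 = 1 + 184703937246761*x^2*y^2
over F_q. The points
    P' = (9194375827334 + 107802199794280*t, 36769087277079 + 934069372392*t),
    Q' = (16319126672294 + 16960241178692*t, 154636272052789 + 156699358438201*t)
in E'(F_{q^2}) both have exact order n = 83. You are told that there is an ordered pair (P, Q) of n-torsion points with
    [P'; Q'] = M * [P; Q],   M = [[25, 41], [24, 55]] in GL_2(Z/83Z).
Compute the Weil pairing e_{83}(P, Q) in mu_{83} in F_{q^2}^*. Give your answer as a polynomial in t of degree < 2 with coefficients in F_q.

241851360656950 + 194399045042245*t

Under M = [[25,41],[24,55]] in GL_2(Z/83), e_{83}(P',Q') = e_{83}(P,Q)^(25*55-41*24 mod 83).
25*55 - 41*24 = 391; reduced mod 83: det = 59, inverse 38.
Edwards a_E,d_E -> Montgomery A=179856709725607,B=193185067609938 -> Weierstrass 93934062897426,253595153339490 via alpha=92301292890781,beta=46099970712791.
Double-and-add over 1010011: 7-1 doublings, 4-1 additions; each step l_{T,T}/v_{2T} or l_{T,P'}/v at Q'+S for random S.
Miller gives e_{83}(P',Q') = 243224755806160 + 139427359948628*t in F_{253816626811721^2}.
(243224755806160 + 139427359948628*t)^{38} mod (253816626811721,f) = 241851360656950 + 194399045042245*t.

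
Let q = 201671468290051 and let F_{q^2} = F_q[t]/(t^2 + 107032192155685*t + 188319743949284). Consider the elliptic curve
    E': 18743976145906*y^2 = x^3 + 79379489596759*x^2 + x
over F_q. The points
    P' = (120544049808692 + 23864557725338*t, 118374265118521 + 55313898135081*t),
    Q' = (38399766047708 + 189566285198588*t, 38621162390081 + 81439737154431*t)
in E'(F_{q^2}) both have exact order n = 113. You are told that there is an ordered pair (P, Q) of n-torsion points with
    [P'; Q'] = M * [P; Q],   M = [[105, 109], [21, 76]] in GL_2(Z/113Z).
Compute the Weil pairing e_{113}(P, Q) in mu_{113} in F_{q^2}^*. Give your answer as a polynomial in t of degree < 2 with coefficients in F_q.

22464085865309 + 52033754344585*t

Under M = [[105,109],[21,76]] in GL_2(Z/113), e_{113}(P',Q') = e_{113}(P,Q)^(105*76-109*21 mod 113).
Inverting 41 mod 113: 102. Thus e_{113}(P,Q) = e(P',Q')^{102}.
Set x_W=28386934793471*u+6417280445096, y_W=28386934793471*v; then E': y_W^2=x_W^3+38068185231686*x_W+7278989355623.
Run Miller on y^2=x^3+38068185231686*x+7278989355623 over F_{201671468290051}: ladder 1110001 (7 bits); e = f_P(D_Q)/f_Q(D_P).
So e_{113}(P',Q') = 13200498175246 + 59319159989054*t.
Raise to 102: e(P,Q) = 22464085865309 + 52033754344585*t in mu_{113}.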